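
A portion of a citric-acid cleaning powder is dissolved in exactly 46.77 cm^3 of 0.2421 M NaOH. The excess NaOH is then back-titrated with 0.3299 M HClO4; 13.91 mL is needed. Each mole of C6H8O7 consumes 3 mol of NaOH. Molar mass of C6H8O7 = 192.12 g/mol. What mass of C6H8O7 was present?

0.431 g

Total n(NaOH) added = 0.2421 x 0.04677 = 0.01132 mol.
n(HClO4) used = 0.3299 x 0.01391 = 0.004589 mol, which equals the excess n(NaOH).
So n(NaOH) consumed by the sample = 0.01132 - 0.004589 = 0.006734 mol.
n(C6H8O7) = 0.006734 / 3 = 0.002245 mol.
mass = 0.002245 mol x 192.12 g/mol = 0.431 g.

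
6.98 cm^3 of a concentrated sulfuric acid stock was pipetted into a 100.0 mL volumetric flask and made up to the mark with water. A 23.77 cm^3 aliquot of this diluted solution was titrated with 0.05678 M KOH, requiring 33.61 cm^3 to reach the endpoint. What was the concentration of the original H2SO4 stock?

n(KOH) = 0.05678 x 0.03361 = 0.001908 mol.
n(H2SO4) in the aliquot = 0.001908 x 1/2 = 0.0009542 mol.
[diluted H2SO4] = 0.0009542 / 0.02377 = 0.04014 M.
Dilution factor = 100.0/6.980 = 14.33, so [stock] = 0.04014 x 14.33 = 0.575 M.

0.575 M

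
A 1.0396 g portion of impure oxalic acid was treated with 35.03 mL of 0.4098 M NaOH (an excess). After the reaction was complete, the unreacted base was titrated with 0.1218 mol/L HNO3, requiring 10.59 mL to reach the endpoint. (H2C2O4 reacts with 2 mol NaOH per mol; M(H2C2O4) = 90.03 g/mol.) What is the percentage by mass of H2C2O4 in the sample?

56.6%

Total n(NaOH) added = 0.4098 x 0.03503 = 0.01436 mol.
n(HNO3) used = 0.1218 x 0.01059 = 0.001290 mol, which equals the excess n(NaOH).
So n(NaOH) consumed by the sample = 0.01436 - 0.001290 = 0.01307 mol.
n(H2C2O4) = 0.01307 / 2 = 0.006533 mol.
mass H2C2O4 = 0.006533 x 90.03 = 0.5881 g, so %H2C2O4 = 0.5881/1.0396 x 100 = 56.6%.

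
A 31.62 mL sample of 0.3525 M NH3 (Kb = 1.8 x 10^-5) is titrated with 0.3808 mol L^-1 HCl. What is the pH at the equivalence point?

n(NH3) = 0.3525 x 0.03162 = 0.01115 mol; V(HCl) at equivalence = 0.01115/0.3808 = 0.02927 L.
At equivalence the base is fully converted to NH4+; total volume = 0.06089 L, so [NH4+] = 0.01115/0.06089 = 0.1831 M.
Ka(NH4+) = Kw/Kb = 1.0e-14 / 1.8 x 10^-5 = 5.56e-10.
[H^+] = sqrt(Ka x [NH4+]) = sqrt(5.56e-10 x 0.1831) = 1.01e-5 M.
pH = -log(1.01e-5) = 5.00.

5.00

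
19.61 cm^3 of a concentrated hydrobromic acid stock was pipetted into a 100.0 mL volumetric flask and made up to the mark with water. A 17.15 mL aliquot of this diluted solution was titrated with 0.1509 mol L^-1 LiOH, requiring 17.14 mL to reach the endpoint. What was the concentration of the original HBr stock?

n(LiOH) = 0.1509 x 0.01714 = 0.002586 mol.
n(HBr) in the aliquot = 0.002586 mol.
[diluted HBr] = 0.002586 / 0.01715 = 0.1508 M.
Dilution factor = 100.0/19.61 = 5.099, so [stock] = 0.1508 x 5.099 = 0.769 M.

0.769 M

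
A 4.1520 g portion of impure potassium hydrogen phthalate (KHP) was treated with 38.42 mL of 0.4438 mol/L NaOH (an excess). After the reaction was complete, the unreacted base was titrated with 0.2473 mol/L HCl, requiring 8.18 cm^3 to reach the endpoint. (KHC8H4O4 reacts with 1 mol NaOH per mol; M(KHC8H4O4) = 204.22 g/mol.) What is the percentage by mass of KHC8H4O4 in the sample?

73.9%

Total n(NaOH) added = 0.4438 x 0.03842 = 0.01705 mol.
n(HCl) used = 0.2473 x 0.008180 = 0.002023 mol, which equals the excess n(NaOH).
So n(NaOH) consumed by the sample = 0.01705 - 0.002023 = 0.01503 mol.
n(KHC8H4O4) = 0.01503 / 1 = 0.01503 mol.
mass KHC8H4O4 = 0.01503 x 204.22 = 3.069 g, so %KHC8H4O4 = 3.069/4.1520 x 100 = 73.9%.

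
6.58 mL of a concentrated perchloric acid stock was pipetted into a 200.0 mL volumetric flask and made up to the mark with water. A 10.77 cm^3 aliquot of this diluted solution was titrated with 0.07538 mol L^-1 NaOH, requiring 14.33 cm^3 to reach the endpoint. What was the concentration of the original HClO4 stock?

3.05 M

n(NaOH) = 0.07538 x 0.01433 = 0.001080 mol.
n(HClO4) in the aliquot = 0.001080 mol.
[diluted HClO4] = 0.001080 / 0.01077 = 0.1003 M.
Dilution factor = 200.0/6.580 = 30.40, so [stock] = 0.1003 x 30.40 = 3.05 M.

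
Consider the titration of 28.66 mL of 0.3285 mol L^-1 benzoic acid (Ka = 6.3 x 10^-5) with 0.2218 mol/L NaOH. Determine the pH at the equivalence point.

8.66

n(C6H5COOH) = 0.3285 x 0.02866 = 0.009415 mol; V(NaOH) at equivalence = 0.009415/0.2218 = 0.04245 L.
At equivalence all the acid is converted to C6H5COO-; total volume = 0.02866 + 0.04245 = 0.07111 L, so [C6H5COO-] = 0.009415/0.07111 = 0.1324 M.
Kb = Kw/Ka = 1.0e-14 / 6.3 x 10^-5 = 1.59e-10.
[OH^-] = sqrt(Kb x [C6H5COO-]) = sqrt(1.59e-10 x 0.1324) = 4.58e-6 M.
pOH = 5.34, so pH = 14.00 - 5.34 = 8.66.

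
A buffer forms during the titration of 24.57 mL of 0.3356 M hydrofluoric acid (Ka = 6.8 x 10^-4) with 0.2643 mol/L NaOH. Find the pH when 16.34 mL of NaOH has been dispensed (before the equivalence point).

3.21

Initial n(HF) = 0.3356 x 0.02457 = 0.008246 mol.
n(NaOH) added = 0.2643 x 0.01634 = 0.004319 mol, converting that many moles of HF to F-.
Remaining n(HF) = 0.003927 mol; n(F-) = 0.004319 mol.
By Henderson-Hasselbalch, pH = pKa + log([A^-]/[HA]) = 3.17 + log(0.004319/0.003927) = 3.17 + (+0.04) = 3.21.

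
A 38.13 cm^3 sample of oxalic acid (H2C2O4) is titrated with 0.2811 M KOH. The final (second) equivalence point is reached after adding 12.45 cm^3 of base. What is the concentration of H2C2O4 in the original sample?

0.0459 M

n(KOH) = 0.2811 x 0.01245 = 0.003500 mol.
At the final (second) equivalence point, 2 mol OH^- react per mol H2C2O4, so n(H2C2O4) = 0.003500 / 2 = 0.001750 mol.
[H2C2O4] = 0.001750 / 0.03813 L = 0.0459 M.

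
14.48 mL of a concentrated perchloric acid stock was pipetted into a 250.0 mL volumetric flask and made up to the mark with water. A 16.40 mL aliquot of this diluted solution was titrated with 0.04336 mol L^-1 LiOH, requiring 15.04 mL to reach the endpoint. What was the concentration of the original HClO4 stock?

n(LiOH) = 0.04336 x 0.01504 = 0.0006521 mol.
n(HClO4) in the aliquot = 0.0006521 mol.
[diluted HClO4] = 0.0006521 / 0.01640 = 0.03976 M.
Dilution factor = 250.0/14.48 = 17.27, so [stock] = 0.03976 x 17.27 = 0.687 M.

0.687 M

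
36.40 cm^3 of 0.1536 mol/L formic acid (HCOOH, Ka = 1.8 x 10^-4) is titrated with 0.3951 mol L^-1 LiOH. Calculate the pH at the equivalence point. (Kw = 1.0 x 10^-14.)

n(HCOOH) = 0.1536 x 0.03640 = 0.005591 mol; V(LiOH) at equivalence = 0.005591/0.3951 = 0.01415 L.
At equivalence all the acid is converted to HCOO-; total volume = 0.03640 + 0.01415 = 0.05055 L, so [HCOO-] = 0.005591/0.05055 = 0.1106 M.
Kb = Kw/Ka = 1.0e-14 / 1.8 x 10^-4 = 5.56e-11.
[OH^-] = sqrt(Kb x [HCOO-]) = sqrt(5.56e-11 x 0.1106) = 2.48e-6 M.
pOH = 5.61, so pH = 14.00 - 5.61 = 8.39.

8.39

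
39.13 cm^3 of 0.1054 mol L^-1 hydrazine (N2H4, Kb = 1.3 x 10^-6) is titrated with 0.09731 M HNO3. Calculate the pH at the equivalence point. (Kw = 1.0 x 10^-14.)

4.70

n(N2H4) = 0.1054 x 0.03913 = 0.004124 mol; V(HNO3) at equivalence = 0.004124/0.09731 = 0.04238 L.
At equivalence the base is fully converted to N2H5+; total volume = 0.08151 L, so [N2H5+] = 0.004124/0.08151 = 0.05060 M.
Ka(N2H5+) = Kw/Kb = 1.0e-14 / 1.3 x 10^-6 = 7.69e-9.
[H^+] = sqrt(Ka x [N2H5+]) = sqrt(7.69e-9 x 0.05060) = 1.97e-5 M.
pH = -log(1.97e-5) = 4.70.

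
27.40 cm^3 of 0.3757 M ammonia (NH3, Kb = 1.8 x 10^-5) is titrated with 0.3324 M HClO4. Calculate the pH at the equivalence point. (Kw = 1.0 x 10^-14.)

n(NH3) = 0.3757 x 0.02740 = 0.01029 mol; V(HClO4) at equivalence = 0.01029/0.3324 = 0.03097 L.
At equivalence the base is fully converted to NH4+; total volume = 0.05837 L, so [NH4+] = 0.01029/0.05837 = 0.1764 M.
Ka(NH4+) = Kw/Kb = 1.0e-14 / 1.8 x 10^-5 = 5.56e-10.
[H^+] = sqrt(Ka x [NH4+]) = sqrt(5.56e-10 x 0.1764) = 9.90e-6 M.
pH = -log(9.90e-6) = 5.00.

5.00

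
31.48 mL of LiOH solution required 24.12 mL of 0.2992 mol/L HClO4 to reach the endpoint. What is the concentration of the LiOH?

n(HClO4) delivered = 0.2992 x 0.02412 = 0.007217 mol.
For a 1:1 reaction, n(LiOH) = 0.007217 mol.
[LiOH] = 0.007217 mol / 0.03148 L = 0.229 M.

0.229 M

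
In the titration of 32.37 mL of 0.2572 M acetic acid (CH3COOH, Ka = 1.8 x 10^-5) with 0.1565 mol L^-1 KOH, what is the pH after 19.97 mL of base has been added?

Initial n(CH3COOH) = 0.2572 x 0.03237 = 0.008326 mol.
n(KOH) added = 0.1565 x 0.01997 = 0.003125 mol, converting that many moles of CH3COOH to CH3COO-.
Remaining n(CH3COOH) = 0.005200 mol; n(CH3COO-) = 0.003125 mol.
By Henderson-Hasselbalch, pH = pKa + log([A^-]/[HA]) = 4.74 + log(0.003125/0.005200) = 4.74 + (-0.22) = 4.52.

4.52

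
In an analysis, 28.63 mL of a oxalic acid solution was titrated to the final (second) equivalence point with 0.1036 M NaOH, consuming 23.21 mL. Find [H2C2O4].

0.0420 M

n(NaOH) = 0.1036 x 0.02321 = 0.002405 mol.
At the final (second) equivalence point, 2 mol OH^- react per mol H2C2O4, so n(H2C2O4) = 0.002405 / 2 = 0.001202 mol.
[H2C2O4] = 0.001202 / 0.02863 L = 0.0420 M.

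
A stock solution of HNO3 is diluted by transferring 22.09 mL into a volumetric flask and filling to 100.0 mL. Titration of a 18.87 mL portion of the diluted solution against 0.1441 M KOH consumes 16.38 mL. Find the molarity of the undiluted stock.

0.566 M

n(KOH) = 0.1441 x 0.01638 = 0.002360 mol.
n(HNO3) in the aliquot = 0.002360 mol.
[diluted HNO3] = 0.002360 / 0.01887 = 0.1251 M.
Dilution factor = 100.0/22.09 = 4.527, so [stock] = 0.1251 x 4.527 = 0.566 M.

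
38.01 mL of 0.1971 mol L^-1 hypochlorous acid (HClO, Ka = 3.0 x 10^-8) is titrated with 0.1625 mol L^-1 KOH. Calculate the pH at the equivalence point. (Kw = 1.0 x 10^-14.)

10.24

n(HClO) = 0.1971 x 0.03801 = 0.007492 mol; V(KOH) at equivalence = 0.007492/0.1625 = 0.04610 L.
At equivalence all the acid is converted to ClO-; total volume = 0.03801 + 0.04610 = 0.08411 L, so [ClO-] = 0.007492/0.08411 = 0.08907 M.
Kb = Kw/Ka = 1.0e-14 / 3.0 x 10^-8 = 3.33e-7.
[OH^-] = sqrt(Kb x [ClO-]) = sqrt(3.33e-7 x 0.08907) = 0.000172 M.
pOH = 3.76, so pH = 14.00 - 3.76 = 10.24.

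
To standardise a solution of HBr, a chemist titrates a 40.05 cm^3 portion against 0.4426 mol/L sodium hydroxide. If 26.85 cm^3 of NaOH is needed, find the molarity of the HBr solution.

n(NaOH) delivered = 0.4426 x 0.02685 = 0.01188 mol.
For a 1:1 reaction, n(HBr) = 0.01188 mol.
[HBr] = 0.01188 mol / 0.04005 L = 0.297 M.

0.297 M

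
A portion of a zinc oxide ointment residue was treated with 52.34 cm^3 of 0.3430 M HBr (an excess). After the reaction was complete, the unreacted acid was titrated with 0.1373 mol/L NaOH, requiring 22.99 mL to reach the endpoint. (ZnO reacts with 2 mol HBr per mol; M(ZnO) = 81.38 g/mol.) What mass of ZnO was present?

0.602 g

Total n(HBr) added = 0.3430 x 0.05234 = 0.01795 mol.
n(NaOH) used = 0.1373 x 0.02299 = 0.003157 mol, which equals the excess n(HBr).
So n(HBr) consumed by the sample = 0.01795 - 0.003157 = 0.01480 mol.
n(ZnO) = 0.01480 / 2 = 0.007398 mol.
mass = 0.007398 mol x 81.38 g/mol = 0.602 g.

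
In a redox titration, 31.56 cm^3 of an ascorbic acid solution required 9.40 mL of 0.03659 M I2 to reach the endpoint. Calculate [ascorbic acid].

0.0109 M

n(I2) = 0.03659 x 0.009400 = 0.0003439 mol.
From the balanced equation, 1 mol I2 reacts with 1 mol ascorbic acid, so n(ascorbic acid) = 0.0003439 x 1/1 = 0.0003439 mol.
[ascorbic acid] = 0.0003439 / 0.03156 L = 0.0109 M.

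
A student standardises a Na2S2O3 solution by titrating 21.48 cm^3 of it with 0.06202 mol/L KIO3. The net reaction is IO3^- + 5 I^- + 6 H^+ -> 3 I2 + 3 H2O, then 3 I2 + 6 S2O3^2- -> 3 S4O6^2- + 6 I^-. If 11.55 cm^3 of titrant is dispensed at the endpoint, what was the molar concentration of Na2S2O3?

n(KIO3) = 0.06202 x 0.01155 = 0.0007163 mol.
From the balanced equation, 1 mol KIO3 reacts with 6 mol Na2S2O3, so n(Na2S2O3) = 0.0007163 x 6/1 = 0.004298 mol.
[Na2S2O3] = 0.004298 / 0.02148 L = 0.200 M.

0.200 M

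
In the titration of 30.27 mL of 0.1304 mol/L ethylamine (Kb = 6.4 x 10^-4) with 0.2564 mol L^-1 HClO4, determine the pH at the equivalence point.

5.93

n(C2H5NH2) = 0.1304 x 0.03027 = 0.003947 mol; V(HClO4) at equivalence = 0.003947/0.2564 = 0.01539 L.
At equivalence the base is fully converted to C2H5NH3+; total volume = 0.04566 L, so [C2H5NH3+] = 0.003947/0.04566 = 0.08644 M.
Ka(C2H5NH3+) = Kw/Kb = 1.0e-14 / 6.4 x 10^-4 = 1.56e-11.
[H^+] = sqrt(Ka x [C2H5NH3+]) = sqrt(1.56e-11 x 0.08644) = 1.16e-6 M.
pH = -log(1.16e-6) = 5.93.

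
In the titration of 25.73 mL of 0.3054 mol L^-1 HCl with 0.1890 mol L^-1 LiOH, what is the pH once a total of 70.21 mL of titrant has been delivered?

n(acid) = 0.3054 x 0.02573 = 0.007858 mol; n(LiOH) added = 0.1890 x 0.07021 = 0.01327 mol.
Base is in excess by 0.01327 - 0.007858 = 0.005412 mol in a total volume of 0.09594 L.
[OH^-] = 0.005412/0.09594 = 0.05641 M, so pOH = 1.25 and pH = 14.00 - 1.25 = 12.75.

12.75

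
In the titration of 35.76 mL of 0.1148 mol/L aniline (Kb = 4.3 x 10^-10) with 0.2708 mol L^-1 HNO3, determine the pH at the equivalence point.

2.86

n(C6H5NH2) = 0.1148 x 0.03576 = 0.004105 mol; V(HNO3) at equivalence = 0.004105/0.2708 = 0.01516 L.
At equivalence the base is fully converted to C6H5NH3+; total volume = 0.05092 L, so [C6H5NH3+] = 0.004105/0.05092 = 0.08062 M.
Ka(C6H5NH3+) = Kw/Kb = 1.0e-14 / 4.3 x 10^-10 = 2.33e-5.
[H^+] = sqrt(Ka x [C6H5NH3+]) = sqrt(2.33e-5 x 0.08062) = 0.00137 M.
pH = -log(0.00137) = 2.86.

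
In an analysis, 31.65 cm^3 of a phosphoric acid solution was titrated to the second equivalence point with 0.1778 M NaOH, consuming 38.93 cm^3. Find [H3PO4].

n(NaOH) = 0.1778 x 0.03893 = 0.006922 mol.
At the second equivalence point, 2 mol OH^- react per mol H3PO4, so n(H3PO4) = 0.006922 / 2 = 0.003461 mol.
[H3PO4] = 0.003461 / 0.03165 L = 0.109 M.

0.109 M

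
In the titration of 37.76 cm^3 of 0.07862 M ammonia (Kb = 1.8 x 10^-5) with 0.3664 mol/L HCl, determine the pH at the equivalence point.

5.22

n(NH3) = 0.07862 x 0.03776 = 0.002969 mol; V(HCl) at equivalence = 0.002969/0.3664 = 0.008102 L.
At equivalence the base is fully converted to NH4+; total volume = 0.04586 L, so [NH4+] = 0.002969/0.04586 = 0.06473 M.
Ka(NH4+) = Kw/Kb = 1.0e-14 / 1.8 x 10^-5 = 5.56e-10.
[H^+] = sqrt(Ka x [NH4+]) = sqrt(5.56e-10 x 0.06473) = 6.00e-6 M.
pH = -log(6.00e-6) = 5.22.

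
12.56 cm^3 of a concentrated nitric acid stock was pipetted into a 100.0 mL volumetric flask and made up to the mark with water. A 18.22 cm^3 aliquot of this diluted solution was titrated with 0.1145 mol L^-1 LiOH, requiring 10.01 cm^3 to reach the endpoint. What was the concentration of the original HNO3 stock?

0.501 M

n(LiOH) = 0.1145 x 0.01001 = 0.001146 mol.
n(HNO3) in the aliquot = 0.001146 mol.
[diluted HNO3] = 0.001146 / 0.01822 = 0.06291 M.
Dilution factor = 100.0/12.56 = 7.962, so [stock] = 0.06291 x 7.962 = 0.501 M.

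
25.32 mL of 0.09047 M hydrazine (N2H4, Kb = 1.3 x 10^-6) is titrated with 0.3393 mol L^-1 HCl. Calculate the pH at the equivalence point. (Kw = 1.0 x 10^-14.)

n(N2H4) = 0.09047 x 0.02532 = 0.002291 mol; V(HCl) at equivalence = 0.002291/0.3393 = 0.006751 L.
At equivalence the base is fully converted to N2H5+; total volume = 0.03207 L, so [N2H5+] = 0.002291/0.03207 = 0.07143 M.
Ka(N2H5+) = Kw/Kb = 1.0e-14 / 1.3 x 10^-6 = 7.69e-9.
[H^+] = sqrt(Ka x [N2H5+]) = sqrt(7.69e-9 x 0.07143) = 2.34e-5 M.
pH = -log(2.34e-5) = 4.63.

4.63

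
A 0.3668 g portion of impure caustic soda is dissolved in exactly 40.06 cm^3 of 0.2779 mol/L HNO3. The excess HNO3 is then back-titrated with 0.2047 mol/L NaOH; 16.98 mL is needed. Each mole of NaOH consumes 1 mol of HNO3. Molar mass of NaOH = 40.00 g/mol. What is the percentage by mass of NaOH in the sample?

83.5%

Total n(HNO3) added = 0.2779 x 0.04006 = 0.01113 mol.
n(NaOH) used = 0.2047 x 0.01698 = 0.003476 mol, which equals the excess n(HNO3).
So n(HNO3) consumed by the sample = 0.01113 - 0.003476 = 0.007657 mol.
n(NaOH) = 0.007657 / 1 = 0.007657 mol.
mass NaOH = 0.007657 x 40.00 = 0.3063 g, so %NaOH = 0.3063/0.3668 x 100 = 83.5%.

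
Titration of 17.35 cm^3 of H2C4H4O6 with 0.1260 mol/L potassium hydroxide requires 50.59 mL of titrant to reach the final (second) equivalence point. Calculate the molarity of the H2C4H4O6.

0.184 M

n(KOH) = 0.1260 x 0.05059 = 0.006374 mol.
At the final (second) equivalence point, 2 mol OH^- react per mol H2C4H4O6, so n(H2C4H4O6) = 0.006374 / 2 = 0.003187 mol.
[H2C4H4O6] = 0.003187 / 0.01735 L = 0.184 M.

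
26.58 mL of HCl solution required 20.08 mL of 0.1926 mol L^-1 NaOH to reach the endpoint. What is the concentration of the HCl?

0.146 M

n(NaOH) delivered = 0.1926 x 0.02008 = 0.003867 mol.
For a 1:1 reaction, n(HCl) = 0.003867 mol.
[HCl] = 0.003867 mol / 0.02658 L = 0.146 M.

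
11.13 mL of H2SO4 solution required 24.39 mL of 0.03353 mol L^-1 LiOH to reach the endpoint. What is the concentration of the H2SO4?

0.0367 M

n(LiOH) delivered = 0.03353 x 0.02439 = 0.0008178 mol.
The reaction is 1 H2SO4 + 2 LiOH, so n(H2SO4) = 0.0008178 x 1/2 = 0.0004089 mol.
[H2SO4] = 0.0004089 mol / 0.01113 L = 0.0367 M.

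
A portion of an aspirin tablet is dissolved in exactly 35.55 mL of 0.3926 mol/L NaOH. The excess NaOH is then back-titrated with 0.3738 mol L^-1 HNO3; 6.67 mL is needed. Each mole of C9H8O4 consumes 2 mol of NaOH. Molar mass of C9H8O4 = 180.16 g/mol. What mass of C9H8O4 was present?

1.03 g

Total n(NaOH) added = 0.3926 x 0.03555 = 0.01396 mol.
n(HNO3) used = 0.3738 x 0.006670 = 0.002493 mol, which equals the excess n(NaOH).
So n(NaOH) consumed by the sample = 0.01396 - 0.002493 = 0.01146 mol.
n(C9H8O4) = 0.01146 / 2 = 0.005732 mol.
mass = 0.005732 mol x 180.16 g/mol = 1.03 g.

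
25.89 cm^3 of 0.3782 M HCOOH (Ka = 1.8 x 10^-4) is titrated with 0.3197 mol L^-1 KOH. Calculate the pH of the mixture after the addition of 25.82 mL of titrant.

Initial n(HCOOH) = 0.3782 x 0.02589 = 0.009792 mol.
n(KOH) added = 0.3197 x 0.02582 = 0.008255 mol, converting that many moles of HCOOH to HCOO-.
Remaining n(HCOOH) = 0.001537 mol; n(HCOO-) = 0.008255 mol.
By Henderson-Hasselbalch, pH = pKa + log([A^-]/[HA]) = 3.74 + log(0.008255/0.001537) = 3.74 + (+0.73) = 4.47.

4.47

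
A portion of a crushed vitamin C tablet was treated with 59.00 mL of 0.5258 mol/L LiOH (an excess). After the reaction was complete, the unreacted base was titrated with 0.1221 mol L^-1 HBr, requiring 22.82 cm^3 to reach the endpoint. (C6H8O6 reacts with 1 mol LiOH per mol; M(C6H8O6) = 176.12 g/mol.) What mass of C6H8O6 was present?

4.97 g

Total n(LiOH) added = 0.5258 x 0.05900 = 0.03102 mol.
n(HBr) used = 0.1221 x 0.02282 = 0.002786 mol, which equals the excess n(LiOH).
So n(LiOH) consumed by the sample = 0.03102 - 0.002786 = 0.02824 mol.
n(C6H8O6) = 0.02824 / 1 = 0.02824 mol.
mass = 0.02824 mol x 176.12 g/mol = 4.97 g.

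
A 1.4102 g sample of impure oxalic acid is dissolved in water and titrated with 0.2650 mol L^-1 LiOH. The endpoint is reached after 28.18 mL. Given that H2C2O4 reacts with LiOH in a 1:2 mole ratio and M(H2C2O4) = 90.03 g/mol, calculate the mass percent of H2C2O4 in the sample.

23.8%

n(LiOH) = 0.2650 x 0.02818 = 0.007468 mol.
n(H2C2O4) = 0.007468 / 2 = 0.003734 mol.
mass of H2C2O4 = 0.003734 x 90.03 = 0.3362 g.
% purity = 0.3362 / 1.4102 x 100 = 23.8%.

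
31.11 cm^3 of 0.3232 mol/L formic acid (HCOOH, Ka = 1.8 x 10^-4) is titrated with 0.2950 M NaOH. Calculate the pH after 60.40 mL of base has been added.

n(acid) = 0.3232 x 0.03111 = 0.01005 mol; n(NaOH) added = 0.2950 x 0.06040 = 0.01782 mol.
Base is in excess by 0.01782 - 0.01005 = 0.007763 mol in a total volume of 0.09151 L.
[OH^-] = 0.007763/0.09151 = 0.08483 M, so pOH = 1.07 and pH = 14.00 - 1.07 = 12.93.

12.93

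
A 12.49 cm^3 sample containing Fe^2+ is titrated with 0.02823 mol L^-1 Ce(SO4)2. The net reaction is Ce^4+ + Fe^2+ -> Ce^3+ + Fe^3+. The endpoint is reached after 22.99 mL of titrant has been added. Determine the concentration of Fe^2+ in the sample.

0.0520 M

n(Ce(SO4)2) = 0.02823 x 0.02299 = 0.0006490 mol.
From the balanced equation, 1 mol Ce(SO4)2 reacts with 1 mol Fe^2+, so n(Fe^2+) = 0.0006490 x 1/1 = 0.0006490 mol.
[Fe^2+] = 0.0006490 / 0.01249 L = 0.0520 M.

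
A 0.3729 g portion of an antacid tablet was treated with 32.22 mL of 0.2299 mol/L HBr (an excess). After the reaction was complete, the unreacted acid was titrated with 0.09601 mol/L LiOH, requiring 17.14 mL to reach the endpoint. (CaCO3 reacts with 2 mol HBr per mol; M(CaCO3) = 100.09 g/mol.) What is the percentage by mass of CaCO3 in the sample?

77.3%

Total n(HBr) added = 0.2299 x 0.03222 = 0.007407 mol.
n(LiOH) used = 0.09601 x 0.01714 = 0.001646 mol, which equals the excess n(HBr).
So n(HBr) consumed by the sample = 0.007407 - 0.001646 = 0.005762 mol.
n(CaCO3) = 0.005762 / 2 = 0.002881 mol.
mass CaCO3 = 0.002881 x 100.09 = 0.2883 g, so %CaCO3 = 0.2883/0.3729 x 100 = 77.3%.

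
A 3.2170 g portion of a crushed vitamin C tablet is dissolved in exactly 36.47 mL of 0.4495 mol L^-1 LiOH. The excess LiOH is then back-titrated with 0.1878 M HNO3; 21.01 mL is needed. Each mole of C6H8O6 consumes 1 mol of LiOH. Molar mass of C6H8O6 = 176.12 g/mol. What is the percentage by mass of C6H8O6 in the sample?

Total n(LiOH) added = 0.4495 x 0.03647 = 0.01639 mol.
n(HNO3) used = 0.1878 x 0.02101 = 0.003946 mol, which equals the excess n(LiOH).
So n(LiOH) consumed by the sample = 0.01639 - 0.003946 = 0.01245 mol.
n(C6H8O6) = 0.01245 / 1 = 0.01245 mol.
mass C6H8O6 = 0.01245 x 176.12 = 2.192 g, so %C6H8O6 = 2.192/3.2170 x 100 = 68.1%.

68.1%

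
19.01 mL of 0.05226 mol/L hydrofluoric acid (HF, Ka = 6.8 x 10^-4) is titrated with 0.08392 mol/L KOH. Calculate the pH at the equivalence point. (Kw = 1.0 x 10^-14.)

n(HF) = 0.05226 x 0.01901 = 0.0009935 mol; V(KOH) at equivalence = 0.0009935/0.08392 = 0.01184 L.
At equivalence all the acid is converted to F-; total volume = 0.01901 + 0.01184 = 0.03085 L, so [F-] = 0.0009935/0.03085 = 0.03220 M.
Kb = Kw/Ka = 1.0e-14 / 6.8 x 10^-4 = 1.47e-11.
[OH^-] = sqrt(Kb x [F-]) = sqrt(1.47e-11 x 0.03220) = 6.88e-7 M.
pOH = 6.16, so pH = 14.00 - 6.16 = 7.84.

7.84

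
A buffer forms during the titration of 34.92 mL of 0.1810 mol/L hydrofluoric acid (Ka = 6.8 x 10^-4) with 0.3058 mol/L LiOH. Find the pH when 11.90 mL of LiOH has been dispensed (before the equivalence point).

Initial n(HF) = 0.1810 x 0.03492 = 0.006321 mol.
n(LiOH) added = 0.3058 x 0.01190 = 0.003639 mol, converting that many moles of HF to F-.
Remaining n(HF) = 0.002682 mol; n(F-) = 0.003639 mol.
By Henderson-Hasselbalch, pH = pKa + log([A^-]/[HA]) = 3.17 + log(0.003639/0.002682) = 3.17 + (+0.13) = 3.30.

3.30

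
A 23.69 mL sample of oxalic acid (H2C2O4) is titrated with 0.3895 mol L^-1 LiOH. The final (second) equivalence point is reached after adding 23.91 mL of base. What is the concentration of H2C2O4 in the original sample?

0.197 M

n(LiOH) = 0.3895 x 0.02391 = 0.009313 mol.
At the final (second) equivalence point, 2 mol OH^- react per mol H2C2O4, so n(H2C2O4) = 0.009313 / 2 = 0.004656 mol.
[H2C2O4] = 0.004656 / 0.02369 L = 0.197 M.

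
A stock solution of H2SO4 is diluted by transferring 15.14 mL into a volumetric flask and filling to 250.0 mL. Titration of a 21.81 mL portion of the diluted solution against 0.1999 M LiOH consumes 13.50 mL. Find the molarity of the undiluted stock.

n(LiOH) = 0.1999 x 0.01350 = 0.002699 mol.
n(H2SO4) in the aliquot = 0.002699 x 1/2 = 0.001349 mol.
[diluted H2SO4] = 0.001349 / 0.02181 = 0.06187 M.
Dilution factor = 250.0/15.14 = 16.51, so [stock] = 0.06187 x 16.51 = 1.02 M.

1.02 M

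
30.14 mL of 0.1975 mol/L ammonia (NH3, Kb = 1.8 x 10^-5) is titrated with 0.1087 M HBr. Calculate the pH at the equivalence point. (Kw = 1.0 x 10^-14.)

5.20

n(NH3) = 0.1975 x 0.03014 = 0.005953 mol; V(HBr) at equivalence = 0.005953/0.1087 = 0.05476 L.
At equivalence the base is fully converted to NH4+; total volume = 0.08490 L, so [NH4+] = 0.005953/0.08490 = 0.07011 M.
Ka(NH4+) = Kw/Kb = 1.0e-14 / 1.8 x 10^-5 = 5.56e-10.
[H^+] = sqrt(Ka x [NH4+]) = sqrt(5.56e-10 x 0.07011) = 6.24e-6 M.
pH = -log(6.24e-6) = 5.20.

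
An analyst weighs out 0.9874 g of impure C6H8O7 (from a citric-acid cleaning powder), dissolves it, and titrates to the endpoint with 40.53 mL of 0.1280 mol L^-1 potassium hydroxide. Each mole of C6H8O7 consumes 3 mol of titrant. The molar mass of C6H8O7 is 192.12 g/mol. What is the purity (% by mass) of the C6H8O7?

33.6%

n(KOH) = 0.1280 x 0.04053 = 0.005188 mol.
n(C6H8O7) = 0.005188 / 3 = 0.001729 mol.
mass of C6H8O7 = 0.001729 x 192.12 = 0.3322 g.
% purity = 0.3322 / 0.9874 x 100 = 33.6%.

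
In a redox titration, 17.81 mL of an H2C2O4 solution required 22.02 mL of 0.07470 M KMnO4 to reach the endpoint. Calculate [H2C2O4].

n(KMnO4) = 0.07470 x 0.02202 = 0.001645 mol.
From the balanced equation, 2 mol KMnO4 reacts with 5 mol H2C2O4, so n(H2C2O4) = 0.001645 x 5/2 = 0.004112 mol.
[H2C2O4] = 0.004112 / 0.01781 L = 0.231 M.

0.231 M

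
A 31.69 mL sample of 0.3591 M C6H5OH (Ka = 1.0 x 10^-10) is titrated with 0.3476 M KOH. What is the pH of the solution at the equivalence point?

11.62

n(C6H5OH) = 0.3591 x 0.03169 = 0.01138 mol; V(KOH) at equivalence = 0.01138/0.3476 = 0.03274 L.
At equivalence all the acid is converted to C6H5O-; total volume = 0.03169 + 0.03274 = 0.06443 L, so [C6H5O-] = 0.01138/0.06443 = 0.1766 M.
Kb = Kw/Ka = 1.0e-14 / 1.0 x 10^-10 = 0.000100.
[OH^-] = sqrt(Kb x [C6H5O-]) = sqrt(0.000100 x 0.1766) = 0.00420 M.
pOH = 2.38, so pH = 14.00 - 2.38 = 11.62.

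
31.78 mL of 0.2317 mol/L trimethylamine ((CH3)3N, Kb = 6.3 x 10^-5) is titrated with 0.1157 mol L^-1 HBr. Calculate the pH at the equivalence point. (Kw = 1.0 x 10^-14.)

n((CH3)3N) = 0.2317 x 0.03178 = 0.007363 mol; V(HBr) at equivalence = 0.007363/0.1157 = 0.06364 L.
At equivalence the base is fully converted to (CH3)3NH+; total volume = 0.09542 L, so [(CH3)3NH+] = 0.007363/0.09542 = 0.07717 M.
Ka((CH3)3NH+) = Kw/Kb = 1.0e-14 / 6.3 x 10^-5 = 1.59e-10.
[H^+] = sqrt(Ka x [(CH3)3NH+]) = sqrt(1.59e-10 x 0.07717) = 3.50e-6 M.
pH = -log(3.50e-6) = 5.46.

5.46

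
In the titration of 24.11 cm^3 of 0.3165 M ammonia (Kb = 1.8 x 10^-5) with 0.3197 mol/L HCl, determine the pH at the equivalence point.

5.03

n(NH3) = 0.3165 x 0.02411 = 0.007631 mol; V(HCl) at equivalence = 0.007631/0.3197 = 0.02387 L.
At equivalence the base is fully converted to NH4+; total volume = 0.04798 L, so [NH4+] = 0.007631/0.04798 = 0.1590 M.
Ka(NH4+) = Kw/Kb = 1.0e-14 / 1.8 x 10^-5 = 5.56e-10.
[H^+] = sqrt(Ka x [NH4+]) = sqrt(5.56e-10 x 0.1590) = 9.40e-6 M.
pH = -log(9.40e-6) = 5.03.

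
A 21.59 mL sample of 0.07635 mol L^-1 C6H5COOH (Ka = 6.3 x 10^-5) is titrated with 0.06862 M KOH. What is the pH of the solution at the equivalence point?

n(C6H5COOH) = 0.07635 x 0.02159 = 0.001648 mol; V(KOH) at equivalence = 0.001648/0.06862 = 0.02402 L.
At equivalence all the acid is converted to C6H5COO-; total volume = 0.02159 + 0.02402 = 0.04561 L, so [C6H5COO-] = 0.001648/0.04561 = 0.03614 M.
Kb = Kw/Ka = 1.0e-14 / 6.3 x 10^-5 = 1.59e-10.
[OH^-] = sqrt(Kb x [C6H5COO-]) = sqrt(1.59e-10 x 0.03614) = 2.40e-6 M.
pOH = 5.62, so pH = 14.00 - 5.62 = 8.38.

8.38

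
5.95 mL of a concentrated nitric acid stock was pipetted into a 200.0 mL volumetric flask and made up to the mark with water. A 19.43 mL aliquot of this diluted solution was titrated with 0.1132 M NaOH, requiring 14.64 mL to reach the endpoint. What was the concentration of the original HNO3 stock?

n(NaOH) = 0.1132 x 0.01464 = 0.001657 mol.
n(HNO3) in the aliquot = 0.001657 mol.
[diluted HNO3] = 0.001657 / 0.01943 = 0.08529 M.
Dilution factor = 200.0/5.950 = 33.61, so [stock] = 0.08529 x 33.61 = 2.87 M.

2.87 M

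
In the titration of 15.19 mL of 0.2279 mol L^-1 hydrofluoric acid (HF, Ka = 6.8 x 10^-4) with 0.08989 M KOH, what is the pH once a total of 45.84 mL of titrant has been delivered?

n(acid) = 0.2279 x 0.01519 = 0.003462 mol; n(KOH) added = 0.08989 x 0.04584 = 0.004121 mol.
Base is in excess by 0.004121 - 0.003462 = 0.0006588 mol in a total volume of 0.06103 L.
[OH^-] = 0.0006588/0.06103 = 0.01079 M, so pOH = 1.97 and pH = 14.00 - 1.97 = 12.03.

12.03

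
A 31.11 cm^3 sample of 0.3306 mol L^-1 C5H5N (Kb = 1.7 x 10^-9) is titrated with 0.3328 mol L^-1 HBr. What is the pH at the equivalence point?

3.01

n(C5H5N) = 0.3306 x 0.03111 = 0.01028 mol; V(HBr) at equivalence = 0.01028/0.3328 = 0.03090 L.
At equivalence the base is fully converted to C5H5NH+; total volume = 0.06201 L, so [C5H5NH+] = 0.01028/0.06201 = 0.1658 M.
Ka(C5H5NH+) = Kw/Kb = 1.0e-14 / 1.7 x 10^-9 = 5.88e-6.
[H^+] = sqrt(Ka x [C5H5NH+]) = sqrt(5.88e-6 x 0.1658) = 0.000988 M.
pH = -log(0.000988) = 3.01.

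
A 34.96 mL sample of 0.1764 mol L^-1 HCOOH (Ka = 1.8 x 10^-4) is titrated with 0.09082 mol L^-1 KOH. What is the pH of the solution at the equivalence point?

8.26

n(HCOOH) = 0.1764 x 0.03496 = 0.006167 mol; V(KOH) at equivalence = 0.006167/0.09082 = 0.06790 L.
At equivalence all the acid is converted to HCOO-; total volume = 0.03496 + 0.06790 = 0.1029 L, so [HCOO-] = 0.006167/0.1029 = 0.05995 M.
Kb = Kw/Ka = 1.0e-14 / 1.8 x 10^-4 = 5.56e-11.
[OH^-] = sqrt(Kb x [HCOO-]) = sqrt(5.56e-11 x 0.05995) = 1.83e-6 M.
pOH = 5.74, so pH = 14.00 - 5.74 = 8.26.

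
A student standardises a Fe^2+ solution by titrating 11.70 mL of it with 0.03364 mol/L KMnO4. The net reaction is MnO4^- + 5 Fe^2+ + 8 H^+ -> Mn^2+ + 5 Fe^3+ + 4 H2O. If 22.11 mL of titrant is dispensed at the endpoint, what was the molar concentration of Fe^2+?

0.318 M

n(KMnO4) = 0.03364 x 0.02211 = 0.0007438 mol.
From the balanced equation, 1 mol KMnO4 reacts with 5 mol Fe^2+, so n(Fe^2+) = 0.0007438 x 5/1 = 0.003719 mol.
[Fe^2+] = 0.003719 / 0.01170 L = 0.318 M.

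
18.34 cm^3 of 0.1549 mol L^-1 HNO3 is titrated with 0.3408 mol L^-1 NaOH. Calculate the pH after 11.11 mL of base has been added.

n(acid) = 0.1549 x 0.01834 = 0.002841 mol; n(NaOH) added = 0.3408 x 0.01111 = 0.003786 mol.
Base is in excess by 0.003786 - 0.002841 = 0.0009454 mol in a total volume of 0.02945 L.
[OH^-] = 0.0009454/0.02945 = 0.03210 M, so pOH = 1.49 and pH = 14.00 - 1.49 = 12.51.

12.51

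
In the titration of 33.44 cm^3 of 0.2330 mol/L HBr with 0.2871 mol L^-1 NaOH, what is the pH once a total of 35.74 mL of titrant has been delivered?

12.55

n(acid) = 0.2330 x 0.03344 = 0.007792 mol; n(NaOH) added = 0.2871 x 0.03574 = 0.01026 mol.
Base is in excess by 0.01026 - 0.007792 = 0.002469 mol in a total volume of 0.06918 L.
[OH^-] = 0.002469/0.06918 = 0.03570 M, so pOH = 1.45 and pH = 14.00 - 1.45 = 12.55.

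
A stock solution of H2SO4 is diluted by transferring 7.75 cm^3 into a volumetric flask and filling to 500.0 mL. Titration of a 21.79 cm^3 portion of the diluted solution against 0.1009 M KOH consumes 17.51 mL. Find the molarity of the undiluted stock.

n(KOH) = 0.1009 x 0.01751 = 0.001767 mol.
n(H2SO4) in the aliquot = 0.001767 x 1/2 = 0.0008834 mol.
[diluted H2SO4] = 0.0008834 / 0.02179 = 0.04054 M.
Dilution factor = 500.0/7.750 = 64.52, so [stock] = 0.04054 x 64.52 = 2.62 M.

2.62 M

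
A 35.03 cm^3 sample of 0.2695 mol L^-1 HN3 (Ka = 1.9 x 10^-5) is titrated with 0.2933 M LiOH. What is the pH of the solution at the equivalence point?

n(HN3) = 0.2695 x 0.03503 = 0.009441 mol; V(LiOH) at equivalence = 0.009441/0.2933 = 0.03219 L.
At equivalence all the acid is converted to N3-; total volume = 0.03503 + 0.03219 = 0.06722 L, so [N3-] = 0.009441/0.06722 = 0.1404 M.
Kb = Kw/Ka = 1.0e-14 / 1.9 x 10^-5 = 5.26e-10.
[OH^-] = sqrt(Kb x [N3-]) = sqrt(5.26e-10 x 0.1404) = 8.60e-6 M.
pOH = 5.07, so pH = 14.00 - 5.07 = 8.93.

8.93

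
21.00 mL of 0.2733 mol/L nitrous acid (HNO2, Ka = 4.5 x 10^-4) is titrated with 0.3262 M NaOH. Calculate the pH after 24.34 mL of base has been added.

12.69

n(acid) = 0.2733 x 0.02100 = 0.005739 mol; n(NaOH) added = 0.3262 x 0.02434 = 0.007940 mol.
Base is in excess by 0.007940 - 0.005739 = 0.002200 mol in a total volume of 0.04534 L.
[OH^-] = 0.002200/0.04534 = 0.04853 M, so pOH = 1.31 and pH = 14.00 - 1.31 = 12.69.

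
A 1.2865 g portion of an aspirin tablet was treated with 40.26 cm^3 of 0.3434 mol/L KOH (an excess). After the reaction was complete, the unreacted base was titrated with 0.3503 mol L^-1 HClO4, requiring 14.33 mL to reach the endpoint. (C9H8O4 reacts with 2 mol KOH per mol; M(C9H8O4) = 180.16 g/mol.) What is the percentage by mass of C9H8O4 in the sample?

61.7%

Total n(KOH) added = 0.3434 x 0.04026 = 0.01383 mol.
n(HClO4) used = 0.3503 x 0.01433 = 0.005020 mol, which equals the excess n(KOH).
So n(KOH) consumed by the sample = 0.01383 - 0.005020 = 0.008805 mol.
n(C9H8O4) = 0.008805 / 2 = 0.004403 mol.
mass C9H8O4 = 0.004403 x 180.16 = 0.7932 g, so %C9H8O4 = 0.7932/1.2865 x 100 = 61.7%.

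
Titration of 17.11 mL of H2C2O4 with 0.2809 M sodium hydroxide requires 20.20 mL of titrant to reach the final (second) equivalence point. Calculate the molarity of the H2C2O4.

n(NaOH) = 0.2809 x 0.02020 = 0.005674 mol.
At the final (second) equivalence point, 2 mol OH^- react per mol H2C2O4, so n(H2C2O4) = 0.005674 / 2 = 0.002837 mol.
[H2C2O4] = 0.002837 / 0.01711 L = 0.166 M.

0.166 M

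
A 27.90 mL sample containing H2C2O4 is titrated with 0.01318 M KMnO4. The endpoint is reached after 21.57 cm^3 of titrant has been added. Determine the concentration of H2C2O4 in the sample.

n(KMnO4) = 0.01318 x 0.02157 = 0.0002843 mol.
From the balanced equation, 2 mol KMnO4 reacts with 5 mol H2C2O4, so n(H2C2O4) = 0.0002843 x 5/2 = 0.0007107 mol.
[H2C2O4] = 0.0007107 / 0.02790 L = 0.0255 M.

0.0255 M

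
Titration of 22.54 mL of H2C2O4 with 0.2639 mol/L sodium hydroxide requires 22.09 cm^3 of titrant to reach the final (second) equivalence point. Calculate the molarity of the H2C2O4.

0.129 M

n(NaOH) = 0.2639 x 0.02209 = 0.005830 mol.
At the final (second) equivalence point, 2 mol OH^- react per mol H2C2O4, so n(H2C2O4) = 0.005830 / 2 = 0.002915 mol.
[H2C2O4] = 0.002915 / 0.02254 L = 0.129 M.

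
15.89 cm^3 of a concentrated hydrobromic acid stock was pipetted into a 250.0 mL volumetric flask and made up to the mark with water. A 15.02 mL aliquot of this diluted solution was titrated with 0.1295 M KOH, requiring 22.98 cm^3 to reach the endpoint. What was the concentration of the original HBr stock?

n(KOH) = 0.1295 x 0.02298 = 0.002976 mol.
n(HBr) in the aliquot = 0.002976 mol.
[diluted HBr] = 0.002976 / 0.01502 = 0.1981 M.
Dilution factor = 250.0/15.89 = 15.73, so [stock] = 0.1981 x 15.73 = 3.12 M.

3.12 M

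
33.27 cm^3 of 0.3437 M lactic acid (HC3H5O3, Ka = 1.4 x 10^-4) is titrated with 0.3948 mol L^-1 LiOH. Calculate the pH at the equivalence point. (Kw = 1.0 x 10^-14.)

n(HC3H5O3) = 0.3437 x 0.03327 = 0.01143 mol; V(LiOH) at equivalence = 0.01143/0.3948 = 0.02896 L.
At equivalence all the acid is converted to C3H5O3-; total volume = 0.03327 + 0.02896 = 0.06223 L, so [C3H5O3-] = 0.01143/0.06223 = 0.1837 M.
Kb = Kw/Ka = 1.0e-14 / 1.4 x 10^-4 = 7.14e-11.
[OH^-] = sqrt(Kb x [C3H5O3-]) = sqrt(7.14e-11 x 0.1837) = 3.62e-6 M.
pOH = 5.44, so pH = 14.00 - 5.44 = 8.56.

8.56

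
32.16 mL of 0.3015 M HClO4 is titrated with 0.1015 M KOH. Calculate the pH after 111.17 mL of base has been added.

n(acid) = 0.3015 x 0.03216 = 0.009696 mol; n(KOH) added = 0.1015 x 0.1112 = 0.01128 mol.
Base is in excess by 0.01128 - 0.009696 = 0.001588 mol in a total volume of 0.1433 L.
[OH^-] = 0.001588/0.1433 = 0.01108 M, so pOH = 1.96 and pH = 14.00 - 1.96 = 12.04.

12.04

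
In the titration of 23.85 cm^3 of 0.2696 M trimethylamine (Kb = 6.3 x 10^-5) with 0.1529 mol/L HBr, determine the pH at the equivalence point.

5.41

n((CH3)3N) = 0.2696 x 0.02385 = 0.006430 mol; V(HBr) at equivalence = 0.006430/0.1529 = 0.04205 L.
At equivalence the base is fully converted to (CH3)3NH+; total volume = 0.06590 L, so [(CH3)3NH+] = 0.006430/0.06590 = 0.09757 M.
Ka((CH3)3NH+) = Kw/Kb = 1.0e-14 / 6.3 x 10^-5 = 1.59e-10.
[H^+] = sqrt(Ka x [(CH3)3NH+]) = sqrt(1.59e-10 x 0.09757) = 3.94e-6 M.
pH = -log(3.94e-6) = 5.41.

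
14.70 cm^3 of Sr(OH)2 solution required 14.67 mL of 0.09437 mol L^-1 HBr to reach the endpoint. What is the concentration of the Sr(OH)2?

0.0471 M

n(HBr) delivered = 0.09437 x 0.01467 = 0.001384 mol.
The reaction is 1 Sr(OH)2 + 2 HBr, so n(Sr(OH)2) = 0.001384 x 1/2 = 0.0006922 mol.
[Sr(OH)2] = 0.0006922 mol / 0.01470 L = 0.0471 M.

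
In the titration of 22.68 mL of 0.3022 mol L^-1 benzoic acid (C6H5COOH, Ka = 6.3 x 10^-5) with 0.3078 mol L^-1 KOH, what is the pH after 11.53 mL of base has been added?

4.23

Initial n(C6H5COOH) = 0.3022 x 0.02268 = 0.006854 mol.
n(KOH) added = 0.3078 x 0.01153 = 0.003549 mol, converting that many moles of C6H5COOH to C6H5COO-.
Remaining n(C6H5COOH) = 0.003305 mol; n(C6H5COO-) = 0.003549 mol.
By Henderson-Hasselbalch, pH = pKa + log([A^-]/[HA]) = 4.20 + log(0.003549/0.003305) = 4.20 + (+0.03) = 4.23.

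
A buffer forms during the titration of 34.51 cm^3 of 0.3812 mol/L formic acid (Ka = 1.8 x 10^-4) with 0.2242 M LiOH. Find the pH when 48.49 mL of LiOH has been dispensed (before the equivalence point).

Initial n(HCOOH) = 0.3812 x 0.03451 = 0.01316 mol.
n(LiOH) added = 0.2242 x 0.04849 = 0.01087 mol, converting that many moles of HCOOH to HCOO-.
Remaining n(HCOOH) = 0.002284 mol; n(HCOO-) = 0.01087 mol.
By Henderson-Hasselbalch, pH = pKa + log([A^-]/[HA]) = 3.74 + log(0.01087/0.002284) = 3.74 + (+0.68) = 4.42.

4.42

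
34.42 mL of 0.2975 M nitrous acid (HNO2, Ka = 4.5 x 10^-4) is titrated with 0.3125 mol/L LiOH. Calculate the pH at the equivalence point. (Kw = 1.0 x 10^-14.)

8.26

n(HNO2) = 0.2975 x 0.03442 = 0.01024 mol; V(LiOH) at equivalence = 0.01024/0.3125 = 0.03277 L.
At equivalence all the acid is converted to NO2-; total volume = 0.03442 + 0.03277 = 0.06719 L, so [NO2-] = 0.01024/0.06719 = 0.1524 M.
Kb = Kw/Ka = 1.0e-14 / 4.5 x 10^-4 = 2.22e-11.
[OH^-] = sqrt(Kb x [NO2-]) = sqrt(2.22e-11 x 0.1524) = 1.84e-6 M.
pOH = 5.74, so pH = 14.00 - 5.74 = 8.26.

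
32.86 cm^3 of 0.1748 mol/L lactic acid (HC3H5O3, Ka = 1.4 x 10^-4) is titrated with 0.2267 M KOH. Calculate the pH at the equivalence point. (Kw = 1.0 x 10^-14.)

8.42

n(HC3H5O3) = 0.1748 x 0.03286 = 0.005744 mol; V(KOH) at equivalence = 0.005744/0.2267 = 0.02534 L.
At equivalence all the acid is converted to C3H5O3-; total volume = 0.03286 + 0.02534 = 0.05820 L, so [C3H5O3-] = 0.005744/0.05820 = 0.09870 M.
Kb = Kw/Ka = 1.0e-14 / 1.4 x 10^-4 = 7.14e-11.
[OH^-] = sqrt(Kb x [C3H5O3-]) = sqrt(7.14e-11 x 0.09870) = 2.66e-6 M.
pOH = 5.58, so pH = 14.00 - 5.58 = 8.42.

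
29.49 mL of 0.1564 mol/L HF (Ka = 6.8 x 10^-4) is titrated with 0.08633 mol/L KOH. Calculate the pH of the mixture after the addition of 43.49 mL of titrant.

Initial n(HF) = 0.1564 x 0.02949 = 0.004612 mol.
n(KOH) added = 0.08633 x 0.04349 = 0.003754 mol, converting that many moles of HF to F-.
Remaining n(HF) = 0.0008577 mol; n(F-) = 0.003754 mol.
By Henderson-Hasselbalch, pH = pKa + log([A^-]/[HA]) = 3.17 + log(0.003754/0.0008577) = 3.17 + (+0.64) = 3.81.

3.81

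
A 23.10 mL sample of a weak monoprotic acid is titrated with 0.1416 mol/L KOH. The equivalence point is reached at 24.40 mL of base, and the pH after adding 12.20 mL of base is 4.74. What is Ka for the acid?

1.8 x 10^-5

12.20 mL is half of the equivalence volume, so this is the half-equivalence point where [HA] = [A^-].
At half-equivalence pH = pKa, so pKa = 4.74.
Ka = 10^(-4.74) = 1.8 x 10^-5.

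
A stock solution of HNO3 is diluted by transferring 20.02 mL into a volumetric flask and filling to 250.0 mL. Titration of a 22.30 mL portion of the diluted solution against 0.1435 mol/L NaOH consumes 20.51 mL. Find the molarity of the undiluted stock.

1.65 M

n(NaOH) = 0.1435 x 0.02051 = 0.002943 mol.
n(HNO3) in the aliquot = 0.002943 mol.
[diluted HNO3] = 0.002943 / 0.02230 = 0.1320 M.
Dilution factor = 250.0/20.02 = 12.49, so [stock] = 0.1320 x 12.49 = 1.65 M.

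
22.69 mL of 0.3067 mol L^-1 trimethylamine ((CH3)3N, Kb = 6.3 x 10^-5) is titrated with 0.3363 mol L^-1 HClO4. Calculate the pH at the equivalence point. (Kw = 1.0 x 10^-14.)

n((CH3)3N) = 0.3067 x 0.02269 = 0.006959 mol; V(HClO4) at equivalence = 0.006959/0.3363 = 0.02069 L.
At equivalence the base is fully converted to (CH3)3NH+; total volume = 0.04338 L, so [(CH3)3NH+] = 0.006959/0.04338 = 0.1604 M.
Ka((CH3)3NH+) = Kw/Kb = 1.0e-14 / 6.3 x 10^-5 = 1.59e-10.
[H^+] = sqrt(Ka x [(CH3)3NH+]) = sqrt(1.59e-10 x 0.1604) = 5.05e-6 M.
pH = -log(5.05e-6) = 5.30.

5.30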